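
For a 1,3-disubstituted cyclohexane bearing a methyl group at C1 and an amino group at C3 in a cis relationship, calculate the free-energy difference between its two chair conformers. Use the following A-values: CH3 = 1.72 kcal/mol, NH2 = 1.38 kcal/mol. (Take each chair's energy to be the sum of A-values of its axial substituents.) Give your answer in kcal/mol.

3.10 kcal/mol

C1 and C3 have the same parity, so for the cis isomer the two substituents are e,e in one chair and a,a in the other.
Chair I (methyl axial, amino axial): E = 3.10 kcal/mol.
Chair II (methyl equatorial, amino equatorial): E = 0.00 kcal/mol.
ΔE = 3.10 − 0.00 = 3.10 kcal/mol; chair II is more stable.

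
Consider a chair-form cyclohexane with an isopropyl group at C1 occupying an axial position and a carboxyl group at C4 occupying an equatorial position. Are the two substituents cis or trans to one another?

cis

C1 and C4 have opposite parity, so their axial bonds point in opposite directions.
With opposite-parity carbons, two substituents on the same face are one axial and one equatorial; opposite faces give both axial or both equatorial.
Here the groups are axial/equatorial → same face → cis.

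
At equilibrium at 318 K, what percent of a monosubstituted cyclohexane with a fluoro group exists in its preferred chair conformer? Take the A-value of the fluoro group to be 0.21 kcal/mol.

58.2%

One chair has the fluoro group axial (E = 0.21 kcal/mol) and the other has it equatorial (E = 0).
ΔG = 0.21 kcal/mol between the two chairs.
K = exp(ΔG/RT) with R = 1.987×10⁻³ kcal mol⁻¹ K⁻¹ and T = 318 K gives K ≈ 1.39.
Fraction in the lower-energy chair = K/(K+1) = 58.2%.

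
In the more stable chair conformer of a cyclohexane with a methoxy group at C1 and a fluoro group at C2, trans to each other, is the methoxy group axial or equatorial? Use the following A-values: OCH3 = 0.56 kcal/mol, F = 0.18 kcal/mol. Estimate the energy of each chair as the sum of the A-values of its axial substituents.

equatorial

C1 and C2 have opposite parity, so for the trans isomer the two substituents are e,e in one chair and a,a in the other.
Chair I (methoxy axial, fluoro axial): E = 0.74 kcal/mol.
Chair II (methoxy equatorial, fluoro equatorial): E = 0.00 kcal/mol.
Chair II is the more stable (lower-energy) conformer, and in that chair the methoxy group is equatorial.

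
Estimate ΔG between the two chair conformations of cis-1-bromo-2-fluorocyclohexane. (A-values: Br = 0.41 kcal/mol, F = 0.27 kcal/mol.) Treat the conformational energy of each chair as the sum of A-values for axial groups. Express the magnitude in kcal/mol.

0.14 kcal/mol

C1 and C2 have opposite parity, so for the cis isomer the two substituents are one axial and one equatorial in each chair.
Chair I (bromo axial, fluoro equatorial): E = 0.41 kcal/mol.
Chair II (bromo equatorial, fluoro axial): E = 0.27 kcal/mol.
ΔE = 0.41 − 0.27 = 0.14 kcal/mol; chair II is more stable.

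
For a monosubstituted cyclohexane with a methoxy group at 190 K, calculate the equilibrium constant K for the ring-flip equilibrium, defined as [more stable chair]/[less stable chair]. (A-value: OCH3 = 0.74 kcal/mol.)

K ≈ 7.10

One chair has the methoxy group axial (E = 0.74 kcal/mol) and the other has it equatorial (E = 0).
ΔG = 0.74 kcal/mol between the two chairs.
K = exp(ΔG/RT) with R = 1.987×10⁻³ kcal mol⁻¹ K⁻¹ and T = 190 K gives K ≈ 7.1.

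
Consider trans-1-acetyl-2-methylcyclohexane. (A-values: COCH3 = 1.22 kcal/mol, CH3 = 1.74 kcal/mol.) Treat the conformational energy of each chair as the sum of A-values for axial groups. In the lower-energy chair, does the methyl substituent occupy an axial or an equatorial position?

C1 and C2 have opposite parity, so for the trans isomer the two substituents are e,e in one chair and a,a in the other.
Chair I (acetyl axial, methyl axial): E = 2.96 kcal/mol.
Chair II (acetyl equatorial, methyl equatorial): E = 0.00 kcal/mol.
Chair II is the more stable (lower-energy) conformer, and in that chair the methyl group is equatorial.

equatorial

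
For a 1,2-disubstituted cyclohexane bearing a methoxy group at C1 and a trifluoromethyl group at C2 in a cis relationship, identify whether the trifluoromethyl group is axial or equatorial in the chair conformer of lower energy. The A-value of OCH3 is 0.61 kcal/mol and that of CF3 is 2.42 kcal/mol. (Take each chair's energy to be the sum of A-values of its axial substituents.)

equatorial

C1 and C2 have opposite parity, so for the cis isomer the two substituents are one axial and one equatorial in each chair.
Chair I (methoxy axial, trifluoromethyl equatorial): E = 0.61 kcal/mol.
Chair II (methoxy equatorial, trifluoromethyl axial): E = 2.42 kcal/mol.
Chair I is the more stable (lower-energy) conformer, and in that chair the trifluoromethyl group is equatorial.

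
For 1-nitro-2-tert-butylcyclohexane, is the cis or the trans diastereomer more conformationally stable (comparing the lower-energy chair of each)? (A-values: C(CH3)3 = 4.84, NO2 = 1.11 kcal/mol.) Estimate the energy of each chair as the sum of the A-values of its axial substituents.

trans

At 1,2 positions (parity opposite): cis → (a,e or e,a); trans → (e,e or a,a).
Best chair for cis: E = 1.11 kcal/mol; best chair for trans: E = 0.00 kcal/mol.
The trans isomer is lower by 1.11 kcal/mol.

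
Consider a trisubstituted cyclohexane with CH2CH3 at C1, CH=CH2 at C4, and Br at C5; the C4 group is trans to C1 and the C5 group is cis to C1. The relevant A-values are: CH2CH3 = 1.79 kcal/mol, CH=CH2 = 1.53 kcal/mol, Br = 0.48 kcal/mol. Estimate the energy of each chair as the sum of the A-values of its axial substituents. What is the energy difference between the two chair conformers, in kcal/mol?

Chair I (ethyl axial, vinyl axial, bromo axial): E = 3.80 kcal/mol.
Chair II (ethyl equatorial, vinyl equatorial, bromo equatorial): E = 0.00 kcal/mol.
ΔE = 3.80 − 0.00 = 3.80 kcal/mol; chair II is more stable.

3.80 kcal/mol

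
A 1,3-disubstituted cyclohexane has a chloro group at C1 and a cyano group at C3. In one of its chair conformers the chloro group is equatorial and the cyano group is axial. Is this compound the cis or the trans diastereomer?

trans

C1 and C3 have the same parity, so their axial bonds point in the same direction.
With same-parity carbons, two substituents on the same face are both axial or both equatorial; opposite faces give one of each.
Here the groups are equatorial/axial → opposite face → trans.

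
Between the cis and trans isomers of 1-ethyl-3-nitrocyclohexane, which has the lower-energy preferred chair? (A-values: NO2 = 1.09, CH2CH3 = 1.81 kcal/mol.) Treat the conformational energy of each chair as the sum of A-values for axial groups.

At 1,3 positions (parity same): cis → (e,e or a,a); trans → (a,e or e,a).
Best chair for cis: E = 0.00 kcal/mol; best chair for trans: E = 1.09 kcal/mol.
The cis isomer is lower by 1.09 kcal/mol.

cis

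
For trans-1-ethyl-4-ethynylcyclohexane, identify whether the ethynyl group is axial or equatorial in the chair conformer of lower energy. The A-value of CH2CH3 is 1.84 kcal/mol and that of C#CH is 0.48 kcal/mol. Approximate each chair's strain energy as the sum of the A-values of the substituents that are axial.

C1 and C4 have opposite parity, so for the trans isomer the two substituents are e,e in one chair and a,a in the other.
Chair I (ethyl axial, ethynyl axial): E = 2.32 kcal/mol.
Chair II (ethyl equatorial, ethynyl equatorial): E = 0.00 kcal/mol.
Chair II is the more stable (lower-energy) conformer, and in that chair the ethynyl group is equatorial.

equatorial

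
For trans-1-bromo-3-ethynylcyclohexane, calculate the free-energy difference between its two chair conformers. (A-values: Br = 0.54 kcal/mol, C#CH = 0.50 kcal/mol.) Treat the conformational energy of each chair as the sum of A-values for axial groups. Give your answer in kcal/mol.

0.04 kcal/mol

C1 and C3 have the same parity, so for the trans isomer the two substituents are one axial and one equatorial in each chair.
Chair I (bromo axial, ethynyl equatorial): E = 0.54 kcal/mol.
Chair II (bromo equatorial, ethynyl axial): E = 0.50 kcal/mol.
ΔE = 0.54 − 0.50 = 0.04 kcal/mol; chair II is more stable.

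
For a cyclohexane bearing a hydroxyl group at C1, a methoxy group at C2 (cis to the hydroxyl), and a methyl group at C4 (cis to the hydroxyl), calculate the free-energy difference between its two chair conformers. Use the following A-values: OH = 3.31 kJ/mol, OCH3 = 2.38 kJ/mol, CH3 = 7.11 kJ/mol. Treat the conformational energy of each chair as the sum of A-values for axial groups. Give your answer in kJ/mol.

Chair I (hydroxyl axial, methoxy equatorial, methyl equatorial): E = 3.31 kJ/mol.
Chair II (hydroxyl equatorial, methoxy axial, methyl axial): E = 9.49 kJ/mol.
ΔE = 9.49 − 3.31 = 6.18 kJ/mol; chair I is more stable.

6.18 kJ/mol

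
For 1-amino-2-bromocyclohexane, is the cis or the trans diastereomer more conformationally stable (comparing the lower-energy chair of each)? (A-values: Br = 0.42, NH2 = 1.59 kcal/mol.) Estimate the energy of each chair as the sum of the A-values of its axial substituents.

trans

At 1,2 positions (parity opposite): cis → (a,e or e,a); trans → (e,e or a,a).
Best chair for cis: E = 0.42 kcal/mol; best chair for trans: E = 0.00 kcal/mol.
The trans isomer is lower by 0.42 kcal/mol.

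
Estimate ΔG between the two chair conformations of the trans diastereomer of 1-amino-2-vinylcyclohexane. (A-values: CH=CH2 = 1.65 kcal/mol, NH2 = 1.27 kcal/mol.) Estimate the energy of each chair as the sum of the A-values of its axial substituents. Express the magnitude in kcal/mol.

2.92 kcal/mol

C1 and C2 have opposite parity, so for the trans isomer the two substituents are e,e in one chair and a,a in the other.
Chair I (vinyl axial, amino axial): E = 2.92 kcal/mol.
Chair II (vinyl equatorial, amino equatorial): E = 0.00 kcal/mol.
ΔE = 2.92 − 0.00 = 2.92 kcal/mol; chair II is more stable.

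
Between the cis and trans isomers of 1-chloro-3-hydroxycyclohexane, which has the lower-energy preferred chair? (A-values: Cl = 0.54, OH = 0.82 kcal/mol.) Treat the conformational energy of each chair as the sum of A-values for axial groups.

cis

At 1,3 positions (parity same): cis → (e,e or a,a); trans → (a,e or e,a).
Best chair for cis: E = 0.00 kcal/mol; best chair for trans: E = 0.54 kcal/mol.
The cis isomer is lower by 0.54 kcal/mol.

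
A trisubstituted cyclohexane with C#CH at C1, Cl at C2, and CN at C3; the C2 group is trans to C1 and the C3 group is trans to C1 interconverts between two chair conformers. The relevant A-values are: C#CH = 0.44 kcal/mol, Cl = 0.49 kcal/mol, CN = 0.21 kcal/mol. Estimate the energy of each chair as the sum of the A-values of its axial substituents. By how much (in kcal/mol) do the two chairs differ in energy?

Chair I (ethynyl axial, chloro axial, cyano equatorial): E = 0.93 kcal/mol.
Chair II (ethynyl equatorial, chloro equatorial, cyano axial): E = 0.21 kcal/mol.
ΔE = 0.93 − 0.21 = 0.72 kcal/mol; chair II is more stable.

0.72 kcal/mol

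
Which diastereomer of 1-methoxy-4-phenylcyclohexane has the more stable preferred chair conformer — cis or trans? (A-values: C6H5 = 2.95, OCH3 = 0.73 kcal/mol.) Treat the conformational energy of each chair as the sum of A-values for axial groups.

trans

At 1,4 positions (parity opposite): cis → (a,e or e,a); trans → (e,e or a,a).
Best chair for cis: E = 0.73 kcal/mol; best chair for trans: E = 0.00 kcal/mol.
The trans isomer is lower by 0.73 kcal/mol.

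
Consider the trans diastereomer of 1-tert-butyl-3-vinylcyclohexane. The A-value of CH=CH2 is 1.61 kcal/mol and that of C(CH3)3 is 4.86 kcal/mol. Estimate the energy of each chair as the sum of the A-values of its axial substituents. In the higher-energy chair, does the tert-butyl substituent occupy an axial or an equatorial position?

C1 and C3 have the same parity, so for the trans isomer the two substituents are one axial and one equatorial in each chair.
Chair I (vinyl axial, tert-butyl equatorial): E = 1.61 kcal/mol.
Chair II (vinyl equatorial, tert-butyl axial): E = 4.86 kcal/mol.
Chair II is the less stable (higher-energy) conformer, and in that chair the tert-butyl group is axial.

axial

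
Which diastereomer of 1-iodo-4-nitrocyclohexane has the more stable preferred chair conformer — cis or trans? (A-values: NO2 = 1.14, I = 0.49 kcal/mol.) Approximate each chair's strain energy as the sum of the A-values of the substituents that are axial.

At 1,4 positions (parity opposite): cis → (a,e or e,a); trans → (e,e or a,a).
Best chair for cis: E = 0.49 kcal/mol; best chair for trans: E = 0.00 kcal/mol.
The trans isomer is lower by 0.49 kcal/mol.

trans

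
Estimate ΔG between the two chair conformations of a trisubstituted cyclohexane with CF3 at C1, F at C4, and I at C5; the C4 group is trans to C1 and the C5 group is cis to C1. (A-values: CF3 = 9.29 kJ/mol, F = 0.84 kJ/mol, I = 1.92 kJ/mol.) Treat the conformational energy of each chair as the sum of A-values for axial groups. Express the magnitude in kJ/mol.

12.05 kJ/mol

Chair I (trifluoromethyl axial, fluoro axial, iodo axial): E = 12.05 kJ/mol.
Chair II (trifluoromethyl equatorial, fluoro equatorial, iodo equatorial): E = 0.00 kJ/mol.
ΔE = 12.05 − 0.00 = 12.05 kJ/mol; chair II is more stable.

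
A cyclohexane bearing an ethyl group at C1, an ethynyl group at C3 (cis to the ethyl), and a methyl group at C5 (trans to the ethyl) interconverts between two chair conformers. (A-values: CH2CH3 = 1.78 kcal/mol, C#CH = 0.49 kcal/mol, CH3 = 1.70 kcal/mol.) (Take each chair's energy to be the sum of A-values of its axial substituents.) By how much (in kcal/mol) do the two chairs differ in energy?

Chair I (ethyl axial, ethynyl axial, methyl equatorial): E = 2.27 kcal/mol.
Chair II (ethyl equatorial, ethynyl equatorial, methyl axial): E = 1.70 kcal/mol.
ΔE = 2.27 − 1.70 = 0.57 kcal/mol; chair II is more stable.

0.57 kcal/mol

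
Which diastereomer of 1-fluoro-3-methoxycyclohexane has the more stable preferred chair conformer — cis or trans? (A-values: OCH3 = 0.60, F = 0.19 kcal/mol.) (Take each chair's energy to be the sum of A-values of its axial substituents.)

cis

At 1,3 positions (parity same): cis → (e,e or a,a); trans → (a,e or e,a).
Best chair for cis: E = 0.00 kcal/mol; best chair for trans: E = 0.19 kcal/mol.
The cis isomer is lower by 0.19 kcal/mol.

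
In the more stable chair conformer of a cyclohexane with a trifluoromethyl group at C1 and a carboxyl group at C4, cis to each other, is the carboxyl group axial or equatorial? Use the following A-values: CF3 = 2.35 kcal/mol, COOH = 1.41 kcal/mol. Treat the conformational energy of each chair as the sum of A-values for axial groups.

axial

C1 and C4 have opposite parity, so for the cis isomer the two substituents are one axial and one equatorial in each chair.
Chair I (trifluoromethyl axial, carboxyl equatorial): E = 2.35 kcal/mol.
Chair II (trifluoromethyl equatorial, carboxyl axial): E = 1.41 kcal/mol.
Chair II is the more stable (lower-energy) conformer, and in that chair the carboxyl group is axial.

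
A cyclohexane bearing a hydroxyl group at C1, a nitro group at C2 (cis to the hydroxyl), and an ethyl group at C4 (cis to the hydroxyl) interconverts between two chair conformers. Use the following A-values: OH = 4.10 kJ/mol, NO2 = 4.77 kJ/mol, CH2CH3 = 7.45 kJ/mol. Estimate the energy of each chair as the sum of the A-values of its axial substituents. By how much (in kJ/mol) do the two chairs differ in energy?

8.12 kJ/mol

Chair I (hydroxyl axial, nitro equatorial, ethyl equatorial): E = 4.10 kJ/mol.
Chair II (hydroxyl equatorial, nitro axial, ethyl axial): E = 12.22 kJ/mol.
ΔE = 12.22 − 4.10 = 8.12 kJ/mol; chair I is more stable.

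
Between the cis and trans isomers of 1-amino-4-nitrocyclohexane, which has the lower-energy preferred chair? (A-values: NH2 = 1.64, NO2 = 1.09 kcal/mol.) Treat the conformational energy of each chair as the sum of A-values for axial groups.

At 1,4 positions (parity opposite): cis → (a,e or e,a); trans → (e,e or a,a).
Best chair for cis: E = 1.09 kcal/mol; best chair for trans: E = 0.00 kcal/mol.
The trans isomer is lower by 1.09 kcal/mol.

trans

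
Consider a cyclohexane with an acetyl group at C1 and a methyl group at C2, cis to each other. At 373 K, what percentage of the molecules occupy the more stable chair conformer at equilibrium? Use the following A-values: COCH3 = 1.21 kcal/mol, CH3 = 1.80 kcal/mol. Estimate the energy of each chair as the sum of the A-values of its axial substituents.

68.9%

C1 and C2 have opposite parity, so for the cis isomer the two substituents are one axial and one equatorial in each chair.
Chair I (acetyl axial, methyl equatorial): E = 1.21 kcal/mol; chair II (acetyl equatorial, methyl axial): E = 1.80 kcal/mol.
ΔG = 0.59 kcal/mol between the two chairs.
K = exp(ΔG/RT) with R = 1.987×10⁻³ kcal mol⁻¹ K⁻¹ and T = 373 K gives K ≈ 2.22.
Fraction in the lower-energy chair = K/(K+1) = 68.9%.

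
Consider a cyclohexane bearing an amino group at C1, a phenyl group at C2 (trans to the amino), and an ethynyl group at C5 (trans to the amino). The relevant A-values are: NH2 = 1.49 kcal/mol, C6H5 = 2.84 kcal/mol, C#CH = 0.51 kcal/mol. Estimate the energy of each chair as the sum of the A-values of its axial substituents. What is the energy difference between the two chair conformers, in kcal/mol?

3.82 kcal/mol

Chair I (amino axial, phenyl axial, ethynyl equatorial): E = 4.33 kcal/mol.
Chair II (amino equatorial, phenyl equatorial, ethynyl axial): E = 0.51 kcal/mol.
ΔE = 4.33 − 0.51 = 3.82 kcal/mol; chair II is more stable.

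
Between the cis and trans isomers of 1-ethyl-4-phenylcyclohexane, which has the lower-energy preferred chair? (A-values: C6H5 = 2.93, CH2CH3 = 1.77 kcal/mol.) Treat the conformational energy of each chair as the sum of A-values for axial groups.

At 1,4 positions (parity opposite): cis → (a,e or e,a); trans → (e,e or a,a).
Best chair for cis: E = 1.77 kcal/mol; best chair for trans: E = 0.00 kcal/mol.
The trans isomer is lower by 1.77 kcal/mol.

trans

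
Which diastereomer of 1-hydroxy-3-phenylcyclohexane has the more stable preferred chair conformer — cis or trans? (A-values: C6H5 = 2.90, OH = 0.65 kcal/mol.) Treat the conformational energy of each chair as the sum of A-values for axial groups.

At 1,3 positions (parity same): cis → (e,e or a,a); trans → (a,e or e,a).
Best chair for cis: E = 0.00 kcal/mol; best chair for trans: E = 0.65 kcal/mol.
The cis isomer is lower by 0.65 kcal/mol.

cis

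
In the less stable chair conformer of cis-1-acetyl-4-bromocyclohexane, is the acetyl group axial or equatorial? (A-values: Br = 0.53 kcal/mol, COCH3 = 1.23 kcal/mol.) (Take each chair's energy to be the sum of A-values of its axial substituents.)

C1 and C4 have opposite parity, so for the cis isomer the two substituents are one axial and one equatorial in each chair.
Chair I (bromo axial, acetyl equatorial): E = 0.53 kcal/mol.
Chair II (bromo equatorial, acetyl axial): E = 1.23 kcal/mol.
Chair II is the less stable (higher-energy) conformer, and in that chair the acetyl group is axial.

axial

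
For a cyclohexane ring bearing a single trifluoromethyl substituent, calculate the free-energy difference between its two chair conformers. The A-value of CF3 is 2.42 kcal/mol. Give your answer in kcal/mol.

A monosubstituted cyclohexane has one chair with the trifluoromethyl group axial (E = A = 2.42 kcal/mol) and one with it equatorial (E = 0).
ΔE = 2.42 − 0 = 2.42 kcal/mol.

2.42 kcal/mol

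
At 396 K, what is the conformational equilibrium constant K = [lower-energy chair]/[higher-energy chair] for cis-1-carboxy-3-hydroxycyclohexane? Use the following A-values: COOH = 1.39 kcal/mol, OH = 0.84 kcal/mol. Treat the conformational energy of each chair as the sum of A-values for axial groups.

C1 and C3 have the same parity, so for the cis isomer the two substituents are e,e in one chair and a,a in the other.
Chair I (carboxyl axial, hydroxyl axial): E = 2.23 kcal/mol; chair II (carboxyl equatorial, hydroxyl equatorial): E = 0.00 kcal/mol.
ΔG = 2.23 kcal/mol between the two chairs.
K = exp(ΔG/RT) with R = 1.987×10⁻³ kcal mol⁻¹ K⁻¹ and T = 396 K gives K ≈ 17.

K ≈ 17.0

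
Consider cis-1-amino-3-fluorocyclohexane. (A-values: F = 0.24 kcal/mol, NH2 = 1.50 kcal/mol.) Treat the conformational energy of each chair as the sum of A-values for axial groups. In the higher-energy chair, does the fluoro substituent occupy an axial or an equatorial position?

axial

C1 and C3 have the same parity, so for the cis isomer the two substituents are e,e in one chair and a,a in the other.
Chair I (fluoro axial, amino axial): E = 1.74 kcal/mol.
Chair II (fluoro equatorial, amino equatorial): E = 0.00 kcal/mol.
Chair I is the less stable (higher-energy) conformer, and in that chair the fluoro group is axial.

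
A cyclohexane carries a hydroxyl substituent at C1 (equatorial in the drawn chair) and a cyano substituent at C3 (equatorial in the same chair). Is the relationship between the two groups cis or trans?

C1 and C3 have the same parity, so their axial bonds point in the same direction.
With same-parity carbons, two substituents on the same face are both axial or both equatorial; opposite faces give one of each.
Here the groups are equatorial/equatorial → same face → cis.

cis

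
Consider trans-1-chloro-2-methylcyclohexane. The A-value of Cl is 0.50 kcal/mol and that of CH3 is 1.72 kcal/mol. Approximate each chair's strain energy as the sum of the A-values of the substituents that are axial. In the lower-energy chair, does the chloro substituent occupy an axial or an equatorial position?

equatorial

C1 and C2 have opposite parity, so for the trans isomer the two substituents are e,e in one chair and a,a in the other.
Chair I (chloro axial, methyl axial): E = 2.22 kcal/mol.
Chair II (chloro equatorial, methyl equatorial): E = 0.00 kcal/mol.
Chair II is the more stable (lower-energy) conformer, and in that chair the chloro group is equatorial.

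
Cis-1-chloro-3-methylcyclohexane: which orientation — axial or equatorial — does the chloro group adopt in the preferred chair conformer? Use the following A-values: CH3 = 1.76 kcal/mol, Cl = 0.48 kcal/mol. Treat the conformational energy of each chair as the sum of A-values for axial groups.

equatorial

C1 and C3 have the same parity, so for the cis isomer the two substituents are e,e in one chair and a,a in the other.
Chair I (methyl axial, chloro axial): E = 2.24 kcal/mol.
Chair II (methyl equatorial, chloro equatorial): E = 0.00 kcal/mol.
Chair II is the more stable (lower-energy) conformer, and in that chair the chloro group is equatorial.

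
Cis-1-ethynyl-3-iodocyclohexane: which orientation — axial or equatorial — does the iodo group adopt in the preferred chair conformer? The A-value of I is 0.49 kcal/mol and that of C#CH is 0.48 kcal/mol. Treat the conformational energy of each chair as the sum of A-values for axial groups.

equatorial

C1 and C3 have the same parity, so for the cis isomer the two substituents are e,e in one chair and a,a in the other.
Chair I (iodo axial, ethynyl axial): E = 0.97 kcal/mol.
Chair II (iodo equatorial, ethynyl equatorial): E = 0.00 kcal/mol.
Chair II is the more stable (lower-energy) conformer, and in that chair the iodo group is equatorial.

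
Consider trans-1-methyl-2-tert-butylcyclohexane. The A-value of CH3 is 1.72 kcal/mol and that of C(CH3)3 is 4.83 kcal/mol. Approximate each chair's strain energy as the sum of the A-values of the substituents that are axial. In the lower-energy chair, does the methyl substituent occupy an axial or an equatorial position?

C1 and C2 have opposite parity, so for the trans isomer the two substituents are e,e in one chair and a,a in the other.
Chair I (methyl axial, tert-butyl axial): E = 6.55 kcal/mol.
Chair II (methyl equatorial, tert-butyl equatorial): E = 0.00 kcal/mol.
Chair II is the more stable (lower-energy) conformer, and in that chair the methyl group is equatorial.

equatorial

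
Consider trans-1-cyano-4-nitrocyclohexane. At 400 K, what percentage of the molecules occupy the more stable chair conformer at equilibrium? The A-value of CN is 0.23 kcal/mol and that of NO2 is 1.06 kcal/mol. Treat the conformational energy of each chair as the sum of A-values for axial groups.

83.5%

C1 and C4 have opposite parity, so for the trans isomer the two substituents are e,e in one chair and a,a in the other.
Chair I (cyano axial, nitro axial): E = 1.29 kcal/mol; chair II (cyano equatorial, nitro equatorial): E = 0.00 kcal/mol.
ΔG = 1.29 kcal/mol between the two chairs.
K = exp(ΔG/RT) with R = 1.987×10⁻³ kcal mol⁻¹ K⁻¹ and T = 400 K gives K ≈ 5.07.
Fraction in the lower-energy chair = K/(K+1) = 83.5%.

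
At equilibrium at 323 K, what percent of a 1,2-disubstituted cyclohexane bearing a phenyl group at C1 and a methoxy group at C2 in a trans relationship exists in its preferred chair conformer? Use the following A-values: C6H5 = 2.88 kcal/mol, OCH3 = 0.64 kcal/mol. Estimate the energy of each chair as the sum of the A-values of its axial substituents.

C1 and C2 have opposite parity, so for the trans isomer the two substituents are e,e in one chair and a,a in the other.
Chair I (phenyl axial, methoxy axial): E = 3.52 kcal/mol; chair II (phenyl equatorial, methoxy equatorial): E = 0.00 kcal/mol.
ΔG = 3.52 kcal/mol between the two chairs.
K = exp(ΔG/RT) with R = 1.987×10⁻³ kcal mol⁻¹ K⁻¹ and T = 323 K gives K ≈ 241.
Fraction in the lower-energy chair = K/(K+1) = 99.6%.

99.6%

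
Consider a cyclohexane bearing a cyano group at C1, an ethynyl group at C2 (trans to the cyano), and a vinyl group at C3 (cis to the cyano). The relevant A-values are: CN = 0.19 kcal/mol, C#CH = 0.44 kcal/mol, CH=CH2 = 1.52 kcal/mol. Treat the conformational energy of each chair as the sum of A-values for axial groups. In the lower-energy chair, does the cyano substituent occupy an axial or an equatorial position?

Chair I (cyano axial, ethynyl axial, vinyl axial): E = 2.15 kcal/mol.
Chair II (cyano equatorial, ethynyl equatorial, vinyl equatorial): E = 0.00 kcal/mol.
Chair II is the more stable (lower-energy) conformer, and in that chair the cyano group is equatorial.

equatorial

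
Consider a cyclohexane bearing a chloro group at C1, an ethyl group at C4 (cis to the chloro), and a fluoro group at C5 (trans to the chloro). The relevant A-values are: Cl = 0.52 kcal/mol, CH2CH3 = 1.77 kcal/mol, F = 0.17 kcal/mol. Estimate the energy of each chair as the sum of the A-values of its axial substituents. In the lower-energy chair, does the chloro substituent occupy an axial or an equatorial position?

Chair I (chloro axial, ethyl equatorial, fluoro equatorial): E = 0.52 kcal/mol.
Chair II (chloro equatorial, ethyl axial, fluoro axial): E = 1.94 kcal/mol.
Chair I is the more stable (lower-energy) conformer, and in that chair the chloro group is axial.

axial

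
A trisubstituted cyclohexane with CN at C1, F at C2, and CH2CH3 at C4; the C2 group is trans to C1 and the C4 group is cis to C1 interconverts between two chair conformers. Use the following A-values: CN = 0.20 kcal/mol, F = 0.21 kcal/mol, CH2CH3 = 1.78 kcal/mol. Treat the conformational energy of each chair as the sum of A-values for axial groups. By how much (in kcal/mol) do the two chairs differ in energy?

Chair I (cyano axial, fluoro axial, ethyl equatorial): E = 0.41 kcal/mol.
Chair II (cyano equatorial, fluoro equatorial, ethyl axial): E = 1.78 kcal/mol.
ΔE = 1.78 − 0.41 = 1.37 kcal/mol; chair I is more stable.

1.37 kcal/mol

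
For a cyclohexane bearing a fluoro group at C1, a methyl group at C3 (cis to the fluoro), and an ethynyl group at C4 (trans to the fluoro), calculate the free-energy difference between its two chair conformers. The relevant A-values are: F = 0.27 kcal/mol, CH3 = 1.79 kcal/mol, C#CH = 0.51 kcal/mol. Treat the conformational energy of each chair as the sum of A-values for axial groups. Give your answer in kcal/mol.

2.57 kcal/mol

Chair I (fluoro axial, methyl axial, ethynyl axial): E = 2.57 kcal/mol.
Chair II (fluoro equatorial, methyl equatorial, ethynyl equatorial): E = 0.00 kcal/mol.
ΔE = 2.57 − 0.00 = 2.57 kcal/mol; chair II is more stable.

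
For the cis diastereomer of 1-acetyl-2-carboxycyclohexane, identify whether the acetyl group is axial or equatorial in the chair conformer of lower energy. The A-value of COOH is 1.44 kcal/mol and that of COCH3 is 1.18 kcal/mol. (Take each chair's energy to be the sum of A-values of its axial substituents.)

C1 and C2 have opposite parity, so for the cis isomer the two substituents are one axial and one equatorial in each chair.
Chair I (carboxyl axial, acetyl equatorial): E = 1.44 kcal/mol.
Chair II (carboxyl equatorial, acetyl axial): E = 1.18 kcal/mol.
Chair II is the more stable (lower-energy) conformer, and in that chair the acetyl group is axial.

axial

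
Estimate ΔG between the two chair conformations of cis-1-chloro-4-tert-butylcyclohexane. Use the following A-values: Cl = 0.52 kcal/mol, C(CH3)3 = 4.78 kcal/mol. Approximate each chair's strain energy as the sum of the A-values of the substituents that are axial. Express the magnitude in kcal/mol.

C1 and C4 have opposite parity, so for the cis isomer the two substituents are one axial and one equatorial in each chair.
Chair I (chloro axial, tert-butyl equatorial): E = 0.52 kcal/mol.
Chair II (chloro equatorial, tert-butyl axial): E = 4.78 kcal/mol.
ΔE = 4.78 − 0.52 = 4.26 kcal/mol; chair I is more stable.

4.26 kcal/mol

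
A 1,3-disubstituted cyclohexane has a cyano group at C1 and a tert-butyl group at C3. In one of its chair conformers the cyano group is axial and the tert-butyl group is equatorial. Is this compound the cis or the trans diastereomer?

trans

C1 and C3 have the same parity, so their axial bonds point in the same direction.
With same-parity carbons, two substituents on the same face are both axial or both equatorial; opposite faces give one of each.
Here the groups are axial/equatorial → opposite face → trans.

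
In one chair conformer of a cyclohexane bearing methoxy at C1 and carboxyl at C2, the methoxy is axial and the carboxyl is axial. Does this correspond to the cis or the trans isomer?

trans

C1 and C2 have opposite parity, so their axial bonds point in opposite directions.
With opposite-parity carbons, two substituents on the same face are one axial and one equatorial; opposite faces give both axial or both equatorial.
Here the groups are axial/axial → opposite face → trans.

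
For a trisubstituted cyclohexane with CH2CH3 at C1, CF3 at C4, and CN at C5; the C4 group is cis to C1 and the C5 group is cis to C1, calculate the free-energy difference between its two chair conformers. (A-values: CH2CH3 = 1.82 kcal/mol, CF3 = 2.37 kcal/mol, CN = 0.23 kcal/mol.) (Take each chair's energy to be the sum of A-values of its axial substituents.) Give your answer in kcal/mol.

Chair I (ethyl axial, trifluoromethyl equatorial, cyano axial): E = 2.05 kcal/mol.
Chair II (ethyl equatorial, trifluoromethyl axial, cyano equatorial): E = 2.37 kcal/mol.
ΔE = 2.37 − 2.05 = 0.32 kcal/mol; chair I is more stable.

0.32 kcal/mol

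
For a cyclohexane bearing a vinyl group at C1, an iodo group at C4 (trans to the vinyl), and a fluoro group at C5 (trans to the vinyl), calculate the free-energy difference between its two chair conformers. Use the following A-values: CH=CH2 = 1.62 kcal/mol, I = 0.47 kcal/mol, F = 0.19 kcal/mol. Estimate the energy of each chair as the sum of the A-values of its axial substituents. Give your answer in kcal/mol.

Chair I (vinyl axial, iodo axial, fluoro equatorial): E = 2.09 kcal/mol.
Chair II (vinyl equatorial, iodo equatorial, fluoro axial): E = 0.19 kcal/mol.
ΔE = 2.09 − 0.19 = 1.90 kcal/mol; chair II is more stable.

1.90 kcal/mol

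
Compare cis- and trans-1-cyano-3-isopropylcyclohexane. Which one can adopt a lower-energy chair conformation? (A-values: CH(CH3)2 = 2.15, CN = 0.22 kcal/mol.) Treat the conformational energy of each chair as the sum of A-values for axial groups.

At 1,3 positions (parity same): cis → (e,e or a,a); trans → (a,e or e,a).
Best chair for cis: E = 0.00 kcal/mol; best chair for trans: E = 0.22 kcal/mol.
The cis isomer is lower by 0.22 kcal/mol.

cis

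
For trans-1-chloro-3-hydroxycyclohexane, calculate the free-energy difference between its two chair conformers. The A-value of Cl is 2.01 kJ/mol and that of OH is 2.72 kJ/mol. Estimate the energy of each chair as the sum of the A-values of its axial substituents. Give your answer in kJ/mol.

C1 and C3 have the same parity, so for the trans isomer the two substituents are one axial and one equatorial in each chair.
Chair I (chloro axial, hydroxyl equatorial): E = 2.01 kJ/mol.
Chair II (chloro equatorial, hydroxyl axial): E = 2.72 kJ/mol.
ΔE = 2.72 − 2.01 = 0.71 kJ/mol; chair I is more stable.

0.71 kJ/mol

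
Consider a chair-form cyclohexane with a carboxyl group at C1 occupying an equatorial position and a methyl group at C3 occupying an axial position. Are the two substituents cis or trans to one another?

C1 and C3 have the same parity, so their axial bonds point in the same direction.
With same-parity carbons, two substituents on the same face are both axial or both equatorial; opposite faces give one of each.
Here the groups are equatorial/axial → opposite face → trans.

trans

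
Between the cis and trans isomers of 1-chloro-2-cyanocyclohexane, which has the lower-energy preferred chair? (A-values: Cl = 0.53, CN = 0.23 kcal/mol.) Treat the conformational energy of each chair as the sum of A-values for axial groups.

trans

At 1,2 positions (parity opposite): cis → (a,e or e,a); trans → (e,e or a,a).
Best chair for cis: E = 0.23 kcal/mol; best chair for trans: E = 0.00 kcal/mol.
The trans isomer is lower by 0.23 kcal/mol.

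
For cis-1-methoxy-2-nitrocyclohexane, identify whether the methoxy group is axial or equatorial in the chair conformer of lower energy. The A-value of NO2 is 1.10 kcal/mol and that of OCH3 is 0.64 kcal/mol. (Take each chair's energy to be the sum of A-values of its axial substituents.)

axial

C1 and C2 have opposite parity, so for the cis isomer the two substituents are one axial and one equatorial in each chair.
Chair I (nitro axial, methoxy equatorial): E = 1.10 kcal/mol.
Chair II (nitro equatorial, methoxy axial): E = 0.64 kcal/mol.
Chair II is the more stable (lower-energy) conformer, and in that chair the methoxy group is axial.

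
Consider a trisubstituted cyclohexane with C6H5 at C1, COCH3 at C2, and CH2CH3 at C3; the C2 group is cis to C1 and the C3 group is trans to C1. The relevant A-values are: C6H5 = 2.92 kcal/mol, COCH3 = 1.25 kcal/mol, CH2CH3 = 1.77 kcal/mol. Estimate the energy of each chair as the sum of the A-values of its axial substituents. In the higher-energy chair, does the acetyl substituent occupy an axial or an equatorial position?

Chair I (phenyl axial, acetyl equatorial, ethyl equatorial): E = 2.92 kcal/mol.
Chair II (phenyl equatorial, acetyl axial, ethyl axial): E = 3.02 kcal/mol.
Chair II is the less stable (higher-energy) conformer, and in that chair the acetyl group is axial.

axial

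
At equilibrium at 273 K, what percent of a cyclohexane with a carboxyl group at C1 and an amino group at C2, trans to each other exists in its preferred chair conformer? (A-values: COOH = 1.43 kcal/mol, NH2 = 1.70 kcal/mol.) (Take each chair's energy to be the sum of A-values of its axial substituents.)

99.7%

C1 and C2 have opposite parity, so for the trans isomer the two substituents are e,e in one chair and a,a in the other.
Chair I (carboxyl axial, amino axial): E = 3.13 kcal/mol; chair II (carboxyl equatorial, amino equatorial): E = 0.00 kcal/mol.
ΔG = 3.13 kcal/mol between the two chairs.
K = exp(ΔG/RT) with R = 1.987×10⁻³ kcal mol⁻¹ K⁻¹ and T = 273 K gives K ≈ 321.
Fraction in the lower-energy chair = K/(K+1) = 99.7%.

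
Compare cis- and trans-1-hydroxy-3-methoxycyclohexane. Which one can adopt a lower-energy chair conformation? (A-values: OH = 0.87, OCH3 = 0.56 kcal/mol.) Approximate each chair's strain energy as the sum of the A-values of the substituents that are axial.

cis

At 1,3 positions (parity same): cis → (e,e or a,a); trans → (a,e or e,a).
Best chair for cis: E = 0.00 kcal/mol; best chair for trans: E = 0.56 kcal/mol.
The cis isomer is lower by 0.56 kcal/mol.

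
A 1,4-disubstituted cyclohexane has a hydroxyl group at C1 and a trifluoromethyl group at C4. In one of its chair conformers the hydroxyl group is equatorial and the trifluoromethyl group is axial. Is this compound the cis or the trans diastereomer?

C1 and C4 have opposite parity, so their axial bonds point in opposite directions.
With opposite-parity carbons, two substituents on the same face are one axial and one equatorial; opposite faces give both axial or both equatorial.
Here the groups are equatorial/axial → same face → cis.

cis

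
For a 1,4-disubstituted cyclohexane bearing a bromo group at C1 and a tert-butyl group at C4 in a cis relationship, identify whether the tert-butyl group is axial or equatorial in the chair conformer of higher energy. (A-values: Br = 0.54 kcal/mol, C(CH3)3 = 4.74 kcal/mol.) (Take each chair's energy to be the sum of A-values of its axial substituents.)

axial

C1 and C4 have opposite parity, so for the cis isomer the two substituents are one axial and one equatorial in each chair.
Chair I (bromo axial, tert-butyl equatorial): E = 0.54 kcal/mol.
Chair II (bromo equatorial, tert-butyl axial): E = 4.74 kcal/mol.
Chair II is the less stable (higher-energy) conformer, and in that chair the tert-butyl group is axial.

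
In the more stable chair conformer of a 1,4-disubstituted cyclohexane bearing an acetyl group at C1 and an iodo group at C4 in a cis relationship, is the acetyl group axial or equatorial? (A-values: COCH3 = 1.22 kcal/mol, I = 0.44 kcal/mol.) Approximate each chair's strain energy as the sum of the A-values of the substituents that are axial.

C1 and C4 have opposite parity, so for the cis isomer the two substituents are one axial and one equatorial in each chair.
Chair I (acetyl axial, iodo equatorial): E = 1.22 kcal/mol.
Chair II (acetyl equatorial, iodo axial): E = 0.44 kcal/mol.
Chair II is the more stable (lower-energy) conformer, and in that chair the acetyl group is equatorial.

equatorial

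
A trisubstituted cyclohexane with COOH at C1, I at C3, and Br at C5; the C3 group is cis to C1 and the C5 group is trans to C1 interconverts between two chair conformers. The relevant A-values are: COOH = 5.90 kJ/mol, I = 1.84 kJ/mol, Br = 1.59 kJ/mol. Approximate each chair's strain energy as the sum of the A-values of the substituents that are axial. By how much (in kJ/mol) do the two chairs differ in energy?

6.15 kJ/mol

Chair I (carboxyl axial, iodo axial, bromo equatorial): E = 7.74 kJ/mol.
Chair II (carboxyl equatorial, iodo equatorial, bromo axial): E = 1.59 kJ/mol.
ΔE = 7.74 − 1.59 = 6.15 kJ/mol; chair II is more stable.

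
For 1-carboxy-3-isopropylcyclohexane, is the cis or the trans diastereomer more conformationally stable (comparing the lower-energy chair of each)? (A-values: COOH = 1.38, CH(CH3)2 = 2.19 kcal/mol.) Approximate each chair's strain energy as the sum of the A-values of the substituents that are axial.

At 1,3 positions (parity same): cis → (e,e or a,a); trans → (a,e or e,a).
Best chair for cis: E = 0.00 kcal/mol; best chair for trans: E = 1.38 kcal/mol.
The cis isomer is lower by 1.38 kcal/mol.

cis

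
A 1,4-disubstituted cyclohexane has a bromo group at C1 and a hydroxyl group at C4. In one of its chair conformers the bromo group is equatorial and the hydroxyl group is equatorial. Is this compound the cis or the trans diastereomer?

C1 and C4 have opposite parity, so their axial bonds point in opposite directions.
With opposite-parity carbons, two substituents on the same face are one axial and one equatorial; opposite faces give both axial or both equatorial.
Here the groups are equatorial/equatorial → opposite face → trans.

trans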